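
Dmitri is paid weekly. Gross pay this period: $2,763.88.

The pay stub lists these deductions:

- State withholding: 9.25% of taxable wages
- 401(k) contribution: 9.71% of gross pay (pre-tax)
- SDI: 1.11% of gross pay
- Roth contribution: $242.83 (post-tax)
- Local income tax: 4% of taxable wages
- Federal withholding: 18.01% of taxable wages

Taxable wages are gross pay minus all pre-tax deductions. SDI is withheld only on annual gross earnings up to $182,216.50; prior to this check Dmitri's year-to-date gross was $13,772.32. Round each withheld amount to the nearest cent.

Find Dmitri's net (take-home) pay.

$1,441.91

401(k) contribution: $2,763.88 × 0.0971 = $268.37
Taxable wages = $2,763.88 − $268.37 = $2,495.51
Federal withholding: $2,495.51 × 0.1801 = $449.44
Local income tax: $2,495.51 × 0.04 = $99.82
State withholding: $2,495.51 × 0.0925 = $230.83
SDI: cap not yet reached, full $2,763.88 is subject → $2,763.88 × 0.0111 = $30.68
Roth contribution: $242.83
Total deductions = $268.37 + $449.44 + $99.82 + $230.83 + $30.68 + $242.83 = $1,321.97
Net pay = $2,763.88 − $1,321.97 = $1,441.91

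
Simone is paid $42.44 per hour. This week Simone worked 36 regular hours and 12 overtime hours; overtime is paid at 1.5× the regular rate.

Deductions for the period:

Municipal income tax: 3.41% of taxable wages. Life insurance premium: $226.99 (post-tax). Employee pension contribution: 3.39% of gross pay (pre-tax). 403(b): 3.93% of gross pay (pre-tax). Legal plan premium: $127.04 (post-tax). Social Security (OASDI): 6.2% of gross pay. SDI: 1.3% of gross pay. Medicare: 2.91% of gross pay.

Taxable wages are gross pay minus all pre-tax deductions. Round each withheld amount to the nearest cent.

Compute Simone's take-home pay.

Regular pay: 36 × $42.44 = $1527.84
Overtime pay: 12 × $42.44 × 1.5 = $763.92
Gross pay = $1527.84 + $763.92 = $2291.76
Employee pension contribution: $2291.76 × 0.0339 = $77.69
403(b): $2291.76 × 0.0393 = $90.07
Pre-tax total = $77.69 + $90.07 = $167.76
Taxable wages = $2291.76 − $167.76 = $2124.00
Municipal income tax: $2124.00 × 0.0341 = $72.43
Medicare: $2291.76 × 0.0291 = $66.69
Social Security (OASDI): $2291.76 × 0.062 = $142.09
SDI: $2291.76 × 0.013 = $29.79
Life insurance premium: $226.99
Legal plan premium: $127.04
Total deductions = $77.69 + $90.07 + $72.43 + $66.69 + $142.09 + $29.79 + $226.99 + $127.04 = $832.79
Net pay = $2291.76 − $832.79 = $1458.97

$1458.97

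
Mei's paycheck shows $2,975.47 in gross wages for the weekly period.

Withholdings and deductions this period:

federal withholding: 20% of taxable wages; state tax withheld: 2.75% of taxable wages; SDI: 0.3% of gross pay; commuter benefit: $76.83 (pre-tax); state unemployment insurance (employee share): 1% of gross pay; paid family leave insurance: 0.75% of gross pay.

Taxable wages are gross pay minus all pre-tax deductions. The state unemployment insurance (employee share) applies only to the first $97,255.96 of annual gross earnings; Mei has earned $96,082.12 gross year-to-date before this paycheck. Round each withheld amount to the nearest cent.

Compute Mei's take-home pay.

Commuter benefit: $76.83
Taxable wages = $2,975.47 − $76.83 = $2,898.64
State tax withheld: $2,898.64 × 0.0275 = $79.71
Federal withholding: $2,898.64 × 0.2 = $579.73
Paid family leave insurance: $2,975.47 × 0.0075 = $22.32
SDI: $2,975.47 × 0.003 = $8.93
State unemployment insurance (employee share): only $97,255.96 − $96,082.12 = $1,173.84 of this check is subject → $1,173.84 × 0.01 = $11.74
Total deductions = $76.83 + $79.71 + $579.73 + $22.32 + $8.93 + $11.74 = $779.26
Net pay = $2,975.47 − $779.26 = $2,196.21

$2,196.21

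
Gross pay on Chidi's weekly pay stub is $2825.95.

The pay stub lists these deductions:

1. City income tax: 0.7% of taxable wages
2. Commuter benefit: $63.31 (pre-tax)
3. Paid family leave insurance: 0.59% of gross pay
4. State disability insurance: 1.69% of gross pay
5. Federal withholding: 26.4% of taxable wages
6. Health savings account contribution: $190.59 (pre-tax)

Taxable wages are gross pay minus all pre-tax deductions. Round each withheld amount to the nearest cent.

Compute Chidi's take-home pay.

$1810.60

Commuter benefit: $63.31
Health savings account contribution: $190.59
Pre-tax total = $63.31 + $190.59 = $253.90
Taxable wages = $2825.95 − $253.90 = $2572.05
City income tax: $2572.05 × 0.007 = $18.00
Federal withholding: $2572.05 × 0.264 = $679.02
State disability insurance: $2825.95 × 0.0169 = $47.76
Paid family leave insurance: $2825.95 × 0.0059 = $16.67
Total deductions = $63.31 + $190.59 + $18.00 + $679.02 + $47.76 + $16.67 = $1015.35
Net pay = $2825.95 − $1015.35 = $1810.60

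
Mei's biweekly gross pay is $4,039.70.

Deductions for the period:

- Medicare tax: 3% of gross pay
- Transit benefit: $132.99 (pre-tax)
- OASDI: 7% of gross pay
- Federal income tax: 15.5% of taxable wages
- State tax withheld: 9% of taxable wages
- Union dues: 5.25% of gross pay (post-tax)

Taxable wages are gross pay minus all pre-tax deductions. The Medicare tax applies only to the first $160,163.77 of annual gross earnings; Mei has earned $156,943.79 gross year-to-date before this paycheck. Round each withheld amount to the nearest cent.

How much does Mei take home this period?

Transit benefit: $132.99
Taxable wages = $4,039.70 − $132.99 = $3,906.71
Federal income tax: $3,906.71 × 0.155 = $605.54
State tax withheld: $3,906.71 × 0.09 = $351.60
OASDI: $4,039.70 × 0.07 = $282.78
Medicare tax: only $160,163.77 − $156,943.79 = $3,219.98 of this check is subject → $3,219.98 × 0.03 = $96.60
Union dues: $4,039.70 × 0.0525 = $212.08
Total deductions = $132.99 + $605.54 + $351.60 + $282.78 + $96.60 + $212.08 = $1,681.59
Net pay = $4,039.70 − $1,681.59 = $2,358.11

$2,358.11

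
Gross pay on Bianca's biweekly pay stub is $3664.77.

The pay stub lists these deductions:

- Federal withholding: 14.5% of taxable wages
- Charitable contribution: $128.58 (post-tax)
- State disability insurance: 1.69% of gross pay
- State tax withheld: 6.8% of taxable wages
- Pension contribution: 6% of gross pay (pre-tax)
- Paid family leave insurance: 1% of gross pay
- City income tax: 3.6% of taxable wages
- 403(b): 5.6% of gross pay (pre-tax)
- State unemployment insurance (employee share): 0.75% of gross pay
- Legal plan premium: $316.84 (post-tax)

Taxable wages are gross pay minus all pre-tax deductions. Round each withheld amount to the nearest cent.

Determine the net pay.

$1861.48

Pension contribution: $3664.77 × 0.06 = $219.89
403(b): $3664.77 × 0.056 = $205.23
Pre-tax total = $219.89 + $205.23 = $425.12
Taxable wages = $3664.77 − $425.12 = $3239.65
Federal withholding: $3239.65 × 0.145 = $469.75
City income tax: $3239.65 × 0.036 = $116.63
State tax withheld: $3239.65 × 0.068 = $220.30
State unemployment insurance (employee share): $3664.77 × 0.0075 = $27.49
State disability insurance: $3664.77 × 0.0169 = $61.93
Paid family leave insurance: $3664.77 × 0.01 = $36.65
Legal plan premium: $316.84
Charitable contribution: $128.58
Total deductions = $219.89 + $205.23 + $469.75 + $116.63 + $220.30 + $27.49 + $61.93 + $36.65 + $316.84 + $128.58 = $1803.29
Net pay = $3664.77 − $1803.29 = $1861.48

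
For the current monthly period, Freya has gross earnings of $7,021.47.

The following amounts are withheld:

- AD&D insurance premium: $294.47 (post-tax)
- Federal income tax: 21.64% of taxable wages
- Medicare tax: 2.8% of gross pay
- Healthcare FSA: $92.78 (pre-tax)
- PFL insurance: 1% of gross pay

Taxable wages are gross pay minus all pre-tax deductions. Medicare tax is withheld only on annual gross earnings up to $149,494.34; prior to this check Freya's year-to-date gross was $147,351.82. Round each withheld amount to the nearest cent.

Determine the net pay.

Healthcare FSA: $92.78
Taxable wages = $7,021.47 − $92.78 = $6,928.69
Federal income tax: $6,928.69 × 0.2164 = $1,499.37
PFL insurance: $7,021.47 × 0.01 = $70.21
Medicare tax: only $149,494.34 − $147,351.82 = $2,142.52 of this check is subject → $2,142.52 × 0.028 = $59.99
AD&D insurance premium: $294.47
Total deductions = $92.78 + $1,499.37 + $70.21 + $59.99 + $294.47 = $2,016.82
Net pay = $7,021.47 − $2,016.82 = $5,004.65

$5,004.65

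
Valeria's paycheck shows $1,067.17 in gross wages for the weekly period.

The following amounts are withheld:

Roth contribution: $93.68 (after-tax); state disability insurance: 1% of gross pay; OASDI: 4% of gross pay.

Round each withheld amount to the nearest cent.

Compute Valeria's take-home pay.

OASDI: $1,067.17 × 0.04 = $42.69
State disability insurance: $1,067.17 × 0.01 = $10.67
Roth contribution: $93.68
Total deductions = $42.69 + $10.67 + $93.68 = $147.04
Net pay = $1,067.17 − $147.04 = $920.13

$920.13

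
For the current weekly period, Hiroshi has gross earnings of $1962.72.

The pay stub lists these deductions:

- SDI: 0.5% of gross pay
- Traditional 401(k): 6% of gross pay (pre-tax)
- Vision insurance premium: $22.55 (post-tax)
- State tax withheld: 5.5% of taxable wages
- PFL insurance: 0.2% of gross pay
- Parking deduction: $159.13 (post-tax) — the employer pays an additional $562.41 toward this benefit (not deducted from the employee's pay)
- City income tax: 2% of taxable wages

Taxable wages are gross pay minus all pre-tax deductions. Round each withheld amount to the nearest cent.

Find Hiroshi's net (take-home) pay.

$1511.17

Traditional 401(k): $1962.72 × 0.06 = $117.76
Taxable wages = $1962.72 − $117.76 = $1844.96
City income tax: $1844.96 × 0.02 = $36.90
State tax withheld: $1844.96 × 0.055 = $101.47
PFL insurance: $1962.72 × 0.002 = $3.93
SDI: $1962.72 × 0.005 = $9.81
Vision insurance premium: $22.55
Parking deduction: $159.13
(Employer's $562.41 toward parking deduction is not withheld from the employee.)
Total deductions = $117.76 + $36.90 + $101.47 + $3.93 + $9.81 + $22.55 + $159.13 = $451.55
Net pay = $1962.72 − $451.55 = $1511.17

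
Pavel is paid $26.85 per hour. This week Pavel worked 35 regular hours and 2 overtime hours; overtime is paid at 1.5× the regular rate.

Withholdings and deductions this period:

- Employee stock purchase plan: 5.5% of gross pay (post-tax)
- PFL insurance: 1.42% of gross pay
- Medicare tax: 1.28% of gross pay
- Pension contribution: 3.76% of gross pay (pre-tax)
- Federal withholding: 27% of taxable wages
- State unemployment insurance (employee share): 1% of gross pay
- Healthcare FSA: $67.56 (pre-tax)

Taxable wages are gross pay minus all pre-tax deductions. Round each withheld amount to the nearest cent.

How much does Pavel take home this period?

Regular pay: 35 × $26.85 = $939.75
Overtime pay: 2 × $26.85 × 1.5 = $80.55
Gross pay = $939.75 + $80.55 = $1,020.30
Pension contribution: $1,020.30 × 0.0376 = $38.36
Healthcare FSA: $67.56
Pre-tax total = $38.36 + $67.56 = $105.92
Taxable wages = $1,020.30 − $105.92 = $914.38
Federal withholding: $914.38 × 0.27 = $246.88
Medicare tax: $1,020.30 × 0.0128 = $13.06
PFL insurance: $1,020.30 × 0.0142 = $14.49
State unemployment insurance (employee share): $1,020.30 × 0.01 = $10.20
Employee stock purchase plan: $1,020.30 × 0.055 = $56.12
Total deductions = $38.36 + $67.56 + $246.88 + $13.06 + $14.49 + $10.20 + $56.12 = $446.67
Net pay = $1,020.30 − $446.67 = $573.63

$573.63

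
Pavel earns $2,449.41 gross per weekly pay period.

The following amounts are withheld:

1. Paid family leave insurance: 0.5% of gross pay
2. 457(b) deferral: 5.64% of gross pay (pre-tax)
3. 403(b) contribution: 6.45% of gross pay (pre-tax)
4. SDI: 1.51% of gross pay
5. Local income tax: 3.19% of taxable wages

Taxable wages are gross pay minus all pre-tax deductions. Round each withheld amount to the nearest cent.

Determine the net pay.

403(b) contribution: $2,449.41 × 0.0645 = $157.99
457(b) deferral: $2,449.41 × 0.0564 = $138.15
Pre-tax total = $157.99 + $138.15 = $296.14
Taxable wages = $2,449.41 − $296.14 = $2,153.27
Local income tax: $2,153.27 × 0.0319 = $68.69
SDI: $2,449.41 × 0.0151 = $36.99
Paid family leave insurance: $2,449.41 × 0.005 = $12.25
Total deductions = $157.99 + $138.15 + $68.69 + $36.99 + $12.25 = $414.07
Net pay = $2,449.41 − $414.07 = $2,035.34

$2,035.34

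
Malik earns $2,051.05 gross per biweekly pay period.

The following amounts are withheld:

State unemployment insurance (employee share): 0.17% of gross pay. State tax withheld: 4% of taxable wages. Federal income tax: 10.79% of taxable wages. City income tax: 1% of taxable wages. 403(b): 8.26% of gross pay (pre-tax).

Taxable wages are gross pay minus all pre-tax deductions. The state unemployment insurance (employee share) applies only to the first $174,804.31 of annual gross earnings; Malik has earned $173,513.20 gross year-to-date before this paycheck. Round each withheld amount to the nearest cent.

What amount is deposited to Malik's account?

$1,582.32

403(b): $2,051.05 × 0.0826 = $169.42
Taxable wages = $2,051.05 − $169.42 = $1,881.63
Federal income tax: $1,881.63 × 0.1079 = $203.03
City income tax: $1,881.63 × 0.01 = $18.82
State tax withheld: $1,881.63 × 0.04 = $75.27
State unemployment insurance (employee share): only $174,804.31 − $173,513.20 = $1,291.11 of this check is subject → $1,291.11 × 0.0017 = $2.19
Total deductions = $169.42 + $203.03 + $18.82 + $75.27 + $2.19 = $468.73
Net pay = $2,051.05 − $468.73 = $1,582.32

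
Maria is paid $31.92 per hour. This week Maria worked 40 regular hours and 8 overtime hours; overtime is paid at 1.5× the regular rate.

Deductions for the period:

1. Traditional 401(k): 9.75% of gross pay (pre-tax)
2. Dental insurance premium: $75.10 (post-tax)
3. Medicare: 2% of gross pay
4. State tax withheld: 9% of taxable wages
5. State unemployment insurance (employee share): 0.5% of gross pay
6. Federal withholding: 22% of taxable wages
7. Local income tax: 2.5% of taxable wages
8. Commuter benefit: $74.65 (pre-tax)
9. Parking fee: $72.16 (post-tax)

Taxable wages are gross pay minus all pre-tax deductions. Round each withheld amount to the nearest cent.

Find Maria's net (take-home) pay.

Regular pay: 40 × $31.92 = $1,276.80
Overtime pay: 8 × $31.92 × 1.5 = $383.04
Gross pay = $1,276.80 + $383.04 = $1,659.84
Traditional 401(k): $1,659.84 × 0.0975 = $161.83
Commuter benefit: $74.65
Pre-tax total = $161.83 + $74.65 = $236.48
Taxable wages = $1,659.84 − $236.48 = $1,423.36
Federal withholding: $1,423.36 × 0.22 = $313.14
Local income tax: $1,423.36 × 0.025 = $35.58
State tax withheld: $1,423.36 × 0.09 = $128.10
Medicare: $1,659.84 × 0.02 = $33.20
State unemployment insurance (employee share): $1,659.84 × 0.005 = $8.30
Dental insurance premium: $75.10
Parking fee: $72.16
Total deductions = $161.83 + $74.65 + $313.14 + $35.58 + $128.10 + $33.20 + $8.30 + $75.10 + $72.16 = $902.06
Net pay = $1,659.84 − $902.06 = $757.78

$757.78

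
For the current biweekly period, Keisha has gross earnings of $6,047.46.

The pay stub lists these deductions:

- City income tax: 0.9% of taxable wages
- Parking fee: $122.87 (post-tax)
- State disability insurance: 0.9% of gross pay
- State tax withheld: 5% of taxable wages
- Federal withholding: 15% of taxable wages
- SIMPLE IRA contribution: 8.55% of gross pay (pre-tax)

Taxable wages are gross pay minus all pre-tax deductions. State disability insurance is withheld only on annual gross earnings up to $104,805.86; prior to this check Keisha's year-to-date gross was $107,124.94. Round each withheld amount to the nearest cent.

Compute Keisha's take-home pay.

$4,251.68

SIMPLE IRA contribution: $6,047.46 × 0.0855 = $517.06
Taxable wages = $6,047.46 − $517.06 = $5,530.40
City income tax: $5,530.40 × 0.009 = $49.77
Federal withholding: $5,530.40 × 0.15 = $829.56
State tax withheld: $5,530.40 × 0.05 = $276.52
State disability insurance: annual cap $104,805.86 already reached (YTD $107,124.94), so $0.00
Parking fee: $122.87
Total deductions = $517.06 + $49.77 + $829.56 + $276.52 + $0.00 + $122.87 = $1,795.78
Net pay = $6,047.46 − $1,795.78 = $4,251.68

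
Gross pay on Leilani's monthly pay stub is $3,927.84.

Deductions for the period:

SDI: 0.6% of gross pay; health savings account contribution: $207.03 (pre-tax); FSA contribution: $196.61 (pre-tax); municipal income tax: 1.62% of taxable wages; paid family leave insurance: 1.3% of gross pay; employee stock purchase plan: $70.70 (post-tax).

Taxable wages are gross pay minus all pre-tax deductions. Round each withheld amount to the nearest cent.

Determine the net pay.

$3,321.78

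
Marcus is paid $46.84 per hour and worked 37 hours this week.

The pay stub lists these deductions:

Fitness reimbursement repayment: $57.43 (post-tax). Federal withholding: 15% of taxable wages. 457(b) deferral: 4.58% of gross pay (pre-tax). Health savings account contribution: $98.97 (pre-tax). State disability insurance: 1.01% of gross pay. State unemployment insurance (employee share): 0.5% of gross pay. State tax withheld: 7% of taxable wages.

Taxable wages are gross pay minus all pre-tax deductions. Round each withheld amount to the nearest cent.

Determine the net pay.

Gross pay: 37 × $46.84 = $1,733.08
457(b) deferral: $1,733.08 × 0.0458 = $79.38
Health savings account contribution: $98.97
Pre-tax total = $79.38 + $98.97 = $178.35
Taxable wages = $1,733.08 − $178.35 = $1,554.73
State tax withheld: $1,554.73 × 0.07 = $108.83
Federal withholding: $1,554.73 × 0.15 = $233.21
State disability insurance: $1,733.08 × 0.0101 = $17.50
State unemployment insurance (employee share): $1,733.08 × 0.005 = $8.67
Fitness reimbursement repayment: $57.43
Total deductions = $79.38 + $98.97 + $108.83 + $233.21 + $17.50 + $8.67 + $57.43 = $603.99
Net pay = $1,733.08 − $603.99 = $1,129.09

$1,129.09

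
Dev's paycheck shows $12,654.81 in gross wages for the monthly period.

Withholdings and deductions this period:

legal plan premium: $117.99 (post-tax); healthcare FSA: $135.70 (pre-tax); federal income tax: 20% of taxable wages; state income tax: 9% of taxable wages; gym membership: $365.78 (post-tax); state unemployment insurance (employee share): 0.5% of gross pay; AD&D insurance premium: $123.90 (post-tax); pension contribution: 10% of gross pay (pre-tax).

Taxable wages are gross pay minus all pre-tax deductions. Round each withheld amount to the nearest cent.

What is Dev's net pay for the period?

$7,319.13

Pension contribution: $12,654.81 × 0.1 = $1,265.48
Healthcare FSA: $135.70
Pre-tax total = $1,265.48 + $135.70 = $1,401.18
Taxable wages = $12,654.81 − $1,401.18 = $11,253.63
Federal income tax: $11,253.63 × 0.2 = $2,250.73
State income tax: $11,253.63 × 0.09 = $1,012.83
State unemployment insurance (employee share): $12,654.81 × 0.005 = $63.27
Legal plan premium: $117.99
AD&D insurance premium: $123.90
Gym membership: $365.78
Total deductions = $1,265.48 + $135.70 + $2,250.73 + $1,012.83 + $63.27 + $117.99 + $123.90 + $365.78 = $5,335.68
Net pay = $12,654.81 − $5,335.68 = $7,319.13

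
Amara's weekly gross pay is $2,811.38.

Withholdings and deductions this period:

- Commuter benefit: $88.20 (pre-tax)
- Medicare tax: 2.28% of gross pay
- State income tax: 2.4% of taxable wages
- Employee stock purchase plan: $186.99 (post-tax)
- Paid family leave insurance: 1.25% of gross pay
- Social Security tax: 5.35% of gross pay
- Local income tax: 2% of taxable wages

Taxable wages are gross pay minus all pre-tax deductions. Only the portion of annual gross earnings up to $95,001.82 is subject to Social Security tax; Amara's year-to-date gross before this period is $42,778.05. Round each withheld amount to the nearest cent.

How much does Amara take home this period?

$2,166.72

Commuter benefit: $88.20
Taxable wages = $2,811.38 − $88.20 = $2,723.18
Local income tax: $2,723.18 × 0.02 = $54.46
State income tax: $2,723.18 × 0.024 = $65.36
Social Security tax: cap not yet reached, full $2,811.38 is subject → $2,811.38 × 0.0535 = $150.41
Paid family leave insurance: $2,811.38 × 0.0125 = $35.14
Medicare tax: $2,811.38 × 0.0228 = $64.10
Employee stock purchase plan: $186.99
Total deductions = $88.20 + $54.46 + $65.36 + $150.41 + $35.14 + $64.10 + $186.99 = $644.66
Net pay = $2,811.38 − $644.66 = $2,166.72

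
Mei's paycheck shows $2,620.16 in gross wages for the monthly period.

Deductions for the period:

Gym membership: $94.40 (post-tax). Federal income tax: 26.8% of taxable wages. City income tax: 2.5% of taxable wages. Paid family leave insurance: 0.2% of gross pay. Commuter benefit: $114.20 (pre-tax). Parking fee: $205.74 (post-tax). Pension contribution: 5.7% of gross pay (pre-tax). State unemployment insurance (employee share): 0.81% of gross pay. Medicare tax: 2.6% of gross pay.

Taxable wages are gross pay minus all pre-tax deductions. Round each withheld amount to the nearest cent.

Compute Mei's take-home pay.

$1,271.40

Pension contribution: $2,620.16 × 0.057 = $149.35
Commuter benefit: $114.20
Pre-tax total = $149.35 + $114.20 = $263.55
Taxable wages = $2,620.16 − $263.55 = $2,356.61
City income tax: $2,356.61 × 0.025 = $58.92
Federal income tax: $2,356.61 × 0.268 = $631.57
Medicare tax: $2,620.16 × 0.026 = $68.12
State unemployment insurance (employee share): $2,620.16 × 0.0081 = $21.22
Paid family leave insurance: $2,620.16 × 0.002 = $5.24
Parking fee: $205.74
Gym membership: $94.40
Total deductions = $149.35 + $114.20 + $58.92 + $631.57 + $68.12 + $21.22 + $5.24 + $205.74 + $94.40 = $1,348.76
Net pay = $2,620.16 − $1,348.76 = $1,271.40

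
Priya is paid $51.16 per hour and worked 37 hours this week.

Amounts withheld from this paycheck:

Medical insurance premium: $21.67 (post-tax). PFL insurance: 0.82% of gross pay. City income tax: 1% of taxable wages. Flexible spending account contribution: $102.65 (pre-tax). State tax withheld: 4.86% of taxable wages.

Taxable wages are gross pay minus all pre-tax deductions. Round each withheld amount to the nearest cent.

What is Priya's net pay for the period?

Gross pay: 37 × $51.16 = $1,892.92
Flexible spending account contribution: $102.65
Taxable wages = $1,892.92 − $102.65 = $1,790.27
City income tax: $1,790.27 × 0.01 = $17.90
State tax withheld: $1,790.27 × 0.0486 = $87.01
PFL insurance: $1,892.92 × 0.0082 = $15.52
Medical insurance premium: $21.67
Total deductions = $102.65 + $17.90 + $87.01 + $15.52 + $21.67 = $244.75
Net pay = $1,892.92 − $244.75 = $1,648.17

$1,648.17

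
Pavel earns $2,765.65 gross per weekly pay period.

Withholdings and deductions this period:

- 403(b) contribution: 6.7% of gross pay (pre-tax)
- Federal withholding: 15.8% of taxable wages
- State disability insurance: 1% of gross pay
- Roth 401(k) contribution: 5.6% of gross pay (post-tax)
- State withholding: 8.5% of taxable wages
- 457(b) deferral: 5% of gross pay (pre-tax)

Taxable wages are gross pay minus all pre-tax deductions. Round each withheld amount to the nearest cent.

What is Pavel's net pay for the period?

457(b) deferral: $2,765.65 × 0.05 = $138.28
403(b) contribution: $2,765.65 × 0.067 = $185.30
Pre-tax total = $138.28 + $185.30 = $323.58
Taxable wages = $2,765.65 − $323.58 = $2,442.07
Federal withholding: $2,442.07 × 0.158 = $385.85
State withholding: $2,442.07 × 0.085 = $207.58
State disability insurance: $2,765.65 × 0.01 = $27.66
Roth 401(k) contribution: $2,765.65 × 0.056 = $154.88
Total deductions = $138.28 + $185.30 + $385.85 + $207.58 + $27.66 + $154.88 = $1,099.55
Net pay = $2,765.65 − $1,099.55 = $1,666.10

$1,666.10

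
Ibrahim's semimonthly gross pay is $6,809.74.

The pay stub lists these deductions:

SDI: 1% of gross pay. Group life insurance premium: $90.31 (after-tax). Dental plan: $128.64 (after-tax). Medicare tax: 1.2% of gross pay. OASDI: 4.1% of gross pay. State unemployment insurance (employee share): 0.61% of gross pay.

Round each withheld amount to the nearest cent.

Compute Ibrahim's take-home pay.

Medicare tax: $6,809.74 × 0.012 = $81.72
SDI: $6,809.74 × 0.01 = $68.10
OASDI: $6,809.74 × 0.041 = $279.20
State unemployment insurance (employee share): $6,809.74 × 0.0061 = $41.54
Group life insurance premium: $90.31
Dental plan: $128.64
Total deductions = $81.72 + $68.10 + $279.20 + $41.54 + $90.31 + $128.64 = $689.51
Net pay = $6,809.74 − $689.51 = $6,120.23

$6,120.23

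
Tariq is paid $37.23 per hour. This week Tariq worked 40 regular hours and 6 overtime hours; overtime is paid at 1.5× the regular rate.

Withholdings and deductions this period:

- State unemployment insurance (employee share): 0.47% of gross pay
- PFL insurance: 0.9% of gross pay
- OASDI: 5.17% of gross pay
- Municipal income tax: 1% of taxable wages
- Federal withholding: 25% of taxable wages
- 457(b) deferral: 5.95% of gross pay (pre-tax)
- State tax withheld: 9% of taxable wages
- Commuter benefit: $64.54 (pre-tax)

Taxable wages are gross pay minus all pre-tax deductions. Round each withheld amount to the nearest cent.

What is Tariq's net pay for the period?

$953.97

Regular pay: 40 × $37.23 = $1489.20
Overtime pay: 6 × $37.23 × 1.5 = $335.07
Gross pay = $1489.20 + $335.07 = $1824.27
457(b) deferral: $1824.27 × 0.0595 = $108.54
Commuter benefit: $64.54
Pre-tax total = $108.54 + $64.54 = $173.08
Taxable wages = $1824.27 − $173.08 = $1651.19
Municipal income tax: $1651.19 × 0.01 = $16.51
State tax withheld: $1651.19 × 0.09 = $148.61
Federal withholding: $1651.19 × 0.25 = $412.80
State unemployment insurance (employee share): $1824.27 × 0.0047 = $8.57
OASDI: $1824.27 × 0.0517 = $94.31
PFL insurance: $1824.27 × 0.009 = $16.42
Total deductions = $108.54 + $64.54 + $16.51 + $148.61 + $412.80 + $8.57 + $94.31 + $16.42 = $870.30
Net pay = $1824.27 − $870.30 = $953.97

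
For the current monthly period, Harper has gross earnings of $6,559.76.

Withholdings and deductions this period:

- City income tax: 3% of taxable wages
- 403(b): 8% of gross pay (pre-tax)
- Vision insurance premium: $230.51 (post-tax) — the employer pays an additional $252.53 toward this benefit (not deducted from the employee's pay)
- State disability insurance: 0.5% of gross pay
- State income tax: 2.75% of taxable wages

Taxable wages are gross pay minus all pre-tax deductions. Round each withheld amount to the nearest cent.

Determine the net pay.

403(b): $6,559.76 × 0.08 = $524.78
Taxable wages = $6,559.76 − $524.78 = $6,034.98
State income tax: $6,034.98 × 0.0275 = $165.96
City income tax: $6,034.98 × 0.03 = $181.05
State disability insurance: $6,559.76 × 0.005 = $32.80
Vision insurance premium: $230.51
(Employer's $252.53 toward vision insurance premium is not withheld from the employee.)
Total deductions = $524.78 + $165.96 + $181.05 + $32.80 + $230.51 = $1,135.10
Net pay = $6,559.76 − $1,135.10 = $5,424.66

$5,424.66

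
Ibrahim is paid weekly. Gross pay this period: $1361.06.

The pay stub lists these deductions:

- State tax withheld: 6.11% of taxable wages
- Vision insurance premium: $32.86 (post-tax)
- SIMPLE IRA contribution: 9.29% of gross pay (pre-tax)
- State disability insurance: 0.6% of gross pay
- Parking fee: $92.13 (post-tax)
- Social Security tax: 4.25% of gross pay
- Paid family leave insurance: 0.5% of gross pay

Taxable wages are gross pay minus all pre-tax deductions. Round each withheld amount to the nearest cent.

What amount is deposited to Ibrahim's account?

SIMPLE IRA contribution: $1361.06 × 0.0929 = $126.44
Taxable wages = $1361.06 − $126.44 = $1234.62
State tax withheld: $1234.62 × 0.0611 = $75.44
Paid family leave insurance: $1361.06 × 0.005 = $6.81
State disability insurance: $1361.06 × 0.006 = $8.17
Social Security tax: $1361.06 × 0.0425 = $57.85
Parking fee: $92.13
Vision insurance premium: $32.86
Total deductions = $126.44 + $75.44 + $6.81 + $8.17 + $57.85 + $92.13 + $32.86 = $399.70
Net pay = $1361.06 − $399.70 = $961.36

$961.36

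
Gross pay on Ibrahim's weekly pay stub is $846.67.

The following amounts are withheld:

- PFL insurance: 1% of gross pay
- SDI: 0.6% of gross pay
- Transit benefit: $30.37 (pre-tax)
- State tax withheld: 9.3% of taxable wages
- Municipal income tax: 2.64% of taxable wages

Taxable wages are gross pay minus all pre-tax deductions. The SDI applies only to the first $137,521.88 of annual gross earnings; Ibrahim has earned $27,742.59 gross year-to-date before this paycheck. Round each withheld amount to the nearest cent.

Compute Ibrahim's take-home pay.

$705.28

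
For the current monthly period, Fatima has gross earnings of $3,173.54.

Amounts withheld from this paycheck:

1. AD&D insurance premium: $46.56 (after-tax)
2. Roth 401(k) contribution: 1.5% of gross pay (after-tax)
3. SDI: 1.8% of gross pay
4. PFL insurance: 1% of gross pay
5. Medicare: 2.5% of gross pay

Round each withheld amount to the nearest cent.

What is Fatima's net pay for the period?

PFL insurance: $3,173.54 × 0.01 = $31.74
SDI: $3,173.54 × 0.018 = $57.12
Medicare: $3,173.54 × 0.025 = $79.34
Roth 401(k) contribution: $3,173.54 × 0.015 = $47.60
AD&D insurance premium: $46.56
Total deductions = $31.74 + $57.12 + $79.34 + $47.60 + $46.56 = $262.36
Net pay = $3,173.54 − $262.36 = $2,911.18

$2,911.18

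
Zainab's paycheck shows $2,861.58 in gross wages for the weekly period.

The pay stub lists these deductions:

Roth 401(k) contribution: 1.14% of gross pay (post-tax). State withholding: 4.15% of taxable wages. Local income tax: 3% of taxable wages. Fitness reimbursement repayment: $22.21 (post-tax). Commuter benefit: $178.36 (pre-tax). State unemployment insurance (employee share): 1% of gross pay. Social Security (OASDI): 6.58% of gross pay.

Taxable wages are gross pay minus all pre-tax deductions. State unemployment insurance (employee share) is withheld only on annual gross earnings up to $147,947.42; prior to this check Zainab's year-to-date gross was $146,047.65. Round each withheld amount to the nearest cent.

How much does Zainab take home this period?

$2,229.25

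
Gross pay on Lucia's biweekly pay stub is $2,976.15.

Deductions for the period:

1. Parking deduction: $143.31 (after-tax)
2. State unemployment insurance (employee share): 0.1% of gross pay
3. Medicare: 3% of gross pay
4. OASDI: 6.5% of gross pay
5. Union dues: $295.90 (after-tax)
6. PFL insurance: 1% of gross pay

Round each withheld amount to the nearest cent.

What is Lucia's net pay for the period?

Medicare: $2,976.15 × 0.03 = $89.28
PFL insurance: $2,976.15 × 0.01 = $29.76
OASDI: $2,976.15 × 0.065 = $193.45
State unemployment insurance (employee share): $2,976.15 × 0.001 = $2.98
Parking deduction: $143.31
Union dues: $295.90
Total deductions = $89.28 + $29.76 + $193.45 + $2.98 + $143.31 + $295.90 = $754.68
Net pay = $2,976.15 − $754.68 = $2,221.47

$2,221.47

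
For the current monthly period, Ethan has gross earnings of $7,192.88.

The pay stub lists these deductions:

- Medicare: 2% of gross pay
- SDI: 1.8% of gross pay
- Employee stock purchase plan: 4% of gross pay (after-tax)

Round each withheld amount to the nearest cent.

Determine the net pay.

$6,631.83

SDI: $7,192.88 × 0.018 = $129.47
Medicare: $7,192.88 × 0.02 = $143.86
Employee stock purchase plan: $7,192.88 × 0.04 = $287.72
Total deductions = $129.47 + $143.86 + $287.72 = $561.05
Net pay = $7,192.88 − $561.05 = $6,631.83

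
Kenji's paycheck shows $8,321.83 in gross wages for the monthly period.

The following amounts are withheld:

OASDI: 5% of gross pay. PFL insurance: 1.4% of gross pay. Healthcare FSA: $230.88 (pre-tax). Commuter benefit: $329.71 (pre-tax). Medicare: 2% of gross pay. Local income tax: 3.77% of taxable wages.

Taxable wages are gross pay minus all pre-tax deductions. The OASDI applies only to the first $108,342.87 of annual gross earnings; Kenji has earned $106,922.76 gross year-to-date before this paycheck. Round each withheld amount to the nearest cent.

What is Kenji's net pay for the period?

$7,114.68

Commuter benefit: $329.71
Healthcare FSA: $230.88
Pre-tax total = $329.71 + $230.88 = $560.59
Taxable wages = $8,321.83 − $560.59 = $7,761.24
Local income tax: $7,761.24 × 0.0377 = $292.60
Medicare: $8,321.83 × 0.02 = $166.44
PFL insurance: $8,321.83 × 0.014 = $116.51
OASDI: only $108,342.87 − $106,922.76 = $1,420.11 of this check is subject → $1,420.11 × 0.05 = $71.01
Total deductions = $329.71 + $230.88 + $292.60 + $166.44 + $116.51 + $71.01 = $1,207.15
Net pay = $8,321.83 − $1,207.15 = $7,114.68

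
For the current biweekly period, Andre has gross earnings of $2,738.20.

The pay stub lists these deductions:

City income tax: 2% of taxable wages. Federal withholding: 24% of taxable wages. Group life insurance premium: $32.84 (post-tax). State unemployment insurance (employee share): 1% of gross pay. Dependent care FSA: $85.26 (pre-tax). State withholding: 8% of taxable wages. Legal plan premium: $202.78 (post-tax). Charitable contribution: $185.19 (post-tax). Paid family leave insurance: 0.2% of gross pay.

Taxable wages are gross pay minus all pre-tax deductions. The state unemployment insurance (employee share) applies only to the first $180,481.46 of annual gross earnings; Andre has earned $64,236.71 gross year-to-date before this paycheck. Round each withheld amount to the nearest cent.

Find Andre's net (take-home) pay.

Dependent care FSA: $85.26
Taxable wages = $2,738.20 − $85.26 = $2,652.94
City income tax: $2,652.94 × 0.02 = $53.06
State withholding: $2,652.94 × 0.08 = $212.24
Federal withholding: $2,652.94 × 0.24 = $636.71
State unemployment insurance (employee share): cap not yet reached, full $2,738.20 is subject → $2,738.20 × 0.01 = $27.38
Paid family leave insurance: $2,738.20 × 0.002 = $5.48
Group life insurance premium: $32.84
Charitable contribution: $185.19
Legal plan premium: $202.78
Total deductions = $85.26 + $53.06 + $212.24 + $636.71 + $27.38 + $5.48 + $32.84 + $185.19 + $202.78 = $1,440.94
Net pay = $2,738.20 − $1,440.94 = $1,297.26

$1,297.26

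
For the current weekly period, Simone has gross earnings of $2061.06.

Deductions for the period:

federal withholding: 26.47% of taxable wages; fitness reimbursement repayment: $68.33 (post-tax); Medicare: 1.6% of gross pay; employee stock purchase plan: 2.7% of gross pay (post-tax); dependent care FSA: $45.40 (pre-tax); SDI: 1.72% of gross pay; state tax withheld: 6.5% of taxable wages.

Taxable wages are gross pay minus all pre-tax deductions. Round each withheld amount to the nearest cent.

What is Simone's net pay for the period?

$1158.68

Dependent care FSA: $45.40
Taxable wages = $2061.06 − $45.40 = $2015.66
Federal withholding: $2015.66 × 0.2647 = $533.55
State tax withheld: $2015.66 × 0.065 = $131.02
SDI: $2061.06 × 0.0172 = $35.45
Medicare: $2061.06 × 0.016 = $32.98
Employee stock purchase plan: $2061.06 × 0.027 = $55.65
Fitness reimbursement repayment: $68.33
Total deductions = $45.40 + $533.55 + $131.02 + $35.45 + $32.98 + $55.65 + $68.33 = $902.38
Net pay = $2061.06 − $902.38 = $1158.68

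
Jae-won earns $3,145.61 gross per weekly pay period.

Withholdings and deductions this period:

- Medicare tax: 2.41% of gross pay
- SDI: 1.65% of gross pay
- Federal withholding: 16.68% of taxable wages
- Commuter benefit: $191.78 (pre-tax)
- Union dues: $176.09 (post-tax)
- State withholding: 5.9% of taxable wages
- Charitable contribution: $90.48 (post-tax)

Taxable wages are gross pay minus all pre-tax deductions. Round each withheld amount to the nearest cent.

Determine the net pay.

$1,892.57

Commuter benefit: $191.78
Taxable wages = $3,145.61 − $191.78 = $2,953.83
State withholding: $2,953.83 × 0.059 = $174.28
Federal withholding: $2,953.83 × 0.1668 = $492.70
Medicare tax: $3,145.61 × 0.0241 = $75.81
SDI: $3,145.61 × 0.0165 = $51.90
Charitable contribution: $90.48
Union dues: $176.09
Total deductions = $191.78 + $174.28 + $492.70 + $75.81 + $51.90 + $90.48 + $176.09 = $1,253.04
Net pay = $3,145.61 − $1,253.04 = $1,892.57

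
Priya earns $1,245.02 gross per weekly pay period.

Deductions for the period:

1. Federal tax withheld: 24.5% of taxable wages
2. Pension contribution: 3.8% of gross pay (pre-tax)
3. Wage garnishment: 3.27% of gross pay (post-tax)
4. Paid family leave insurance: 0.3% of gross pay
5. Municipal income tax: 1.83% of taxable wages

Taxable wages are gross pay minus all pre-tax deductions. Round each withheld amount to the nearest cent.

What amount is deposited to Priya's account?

Pension contribution: $1,245.02 × 0.038 = $47.31
Taxable wages = $1,245.02 − $47.31 = $1,197.71
Federal tax withheld: $1,197.71 × 0.245 = $293.44
Municipal income tax: $1,197.71 × 0.0183 = $21.92
Paid family leave insurance: $1,245.02 × 0.003 = $3.74
Wage garnishment: $1,245.02 × 0.0327 = $40.71
Total deductions = $47.31 + $293.44 + $21.92 + $3.74 + $40.71 = $407.12
Net pay = $1,245.02 − $407.12 = $837.90

$837.90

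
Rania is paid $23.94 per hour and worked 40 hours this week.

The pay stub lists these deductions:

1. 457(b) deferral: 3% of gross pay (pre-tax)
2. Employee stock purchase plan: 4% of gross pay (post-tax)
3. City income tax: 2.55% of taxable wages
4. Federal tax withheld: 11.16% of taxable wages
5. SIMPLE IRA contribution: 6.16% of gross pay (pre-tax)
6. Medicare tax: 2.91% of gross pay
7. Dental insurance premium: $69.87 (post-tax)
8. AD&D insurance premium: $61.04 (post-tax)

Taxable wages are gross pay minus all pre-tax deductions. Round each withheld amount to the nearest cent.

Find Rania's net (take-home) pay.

Gross pay: 40 × $23.94 = $957.60
457(b) deferral: $957.60 × 0.03 = $28.73
SIMPLE IRA contribution: $957.60 × 0.0616 = $58.99
Pre-tax total = $28.73 + $58.99 = $87.72
Taxable wages = $957.60 − $87.72 = $869.88
Federal tax withheld: $869.88 × 0.1116 = $97.08
City income tax: $869.88 × 0.0255 = $22.18
Medicare tax: $957.60 × 0.0291 = $27.87
Dental insurance premium: $69.87
Employee stock purchase plan: $957.60 × 0.04 = $38.30
AD&D insurance premium: $61.04
Total deductions = $28.73 + $58.99 + $97.08 + $22.18 + $27.87 + $69.87 + $38.30 + $61.04 = $404.06
Net pay = $957.60 − $404.06 = $553.54

$553.54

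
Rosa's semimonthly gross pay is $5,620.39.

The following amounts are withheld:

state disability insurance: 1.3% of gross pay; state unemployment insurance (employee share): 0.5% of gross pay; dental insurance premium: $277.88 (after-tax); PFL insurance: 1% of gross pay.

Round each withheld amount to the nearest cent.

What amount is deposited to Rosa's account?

State disability insurance: $5,620.39 × 0.013 = $73.07
State unemployment insurance (employee share): $5,620.39 × 0.005 = $28.10
PFL insurance: $5,620.39 × 0.01 = $56.20
Dental insurance premium: $277.88
Total deductions = $73.07 + $28.10 + $56.20 + $277.88 = $435.25
Net pay = $5,620.39 − $435.25 = $5,185.14

$5,185.14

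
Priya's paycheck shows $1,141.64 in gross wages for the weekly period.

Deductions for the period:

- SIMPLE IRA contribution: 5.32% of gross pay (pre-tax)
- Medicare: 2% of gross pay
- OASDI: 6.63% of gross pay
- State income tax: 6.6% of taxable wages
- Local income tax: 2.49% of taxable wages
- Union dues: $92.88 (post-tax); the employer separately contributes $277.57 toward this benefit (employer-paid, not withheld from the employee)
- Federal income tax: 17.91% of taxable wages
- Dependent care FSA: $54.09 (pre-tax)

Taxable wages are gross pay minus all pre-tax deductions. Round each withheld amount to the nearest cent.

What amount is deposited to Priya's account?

$558.17

Dependent care FSA: $54.09
SIMPLE IRA contribution: $1,141.64 × 0.0532 = $60.74
Pre-tax total = $54.09 + $60.74 = $114.83
Taxable wages = $1,141.64 − $114.83 = $1,026.81
Federal income tax: $1,026.81 × 0.1791 = $183.90
Local income tax: $1,026.81 × 0.0249 = $25.57
State income tax: $1,026.81 × 0.066 = $67.77
OASDI: $1,141.64 × 0.0663 = $75.69
Medicare: $1,141.64 × 0.02 = $22.83
Union dues: $92.88
(Employer's $277.57 toward union dues is not withheld from the employee.)
Total deductions = $54.09 + $60.74 + $183.90 + $25.57 + $67.77 + $75.69 + $22.83 + $92.88 = $583.47
Net pay = $1,141.64 − $583.47 = $558.17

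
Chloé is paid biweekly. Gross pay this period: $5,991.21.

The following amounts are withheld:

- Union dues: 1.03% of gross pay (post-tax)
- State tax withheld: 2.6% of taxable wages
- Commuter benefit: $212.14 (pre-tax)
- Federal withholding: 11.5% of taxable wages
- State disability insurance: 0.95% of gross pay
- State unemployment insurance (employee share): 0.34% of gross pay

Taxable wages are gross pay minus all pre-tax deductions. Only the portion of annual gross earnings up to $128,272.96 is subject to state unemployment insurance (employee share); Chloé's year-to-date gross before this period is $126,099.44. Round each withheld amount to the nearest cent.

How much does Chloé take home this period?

$4,838.20

Commuter benefit: $212.14
Taxable wages = $5,991.21 − $212.14 = $5,779.07
State tax withheld: $5,779.07 × 0.026 = $150.26
Federal withholding: $5,779.07 × 0.115 = $664.59
State disability insurance: $5,991.21 × 0.0095 = $56.92
State unemployment insurance (employee share): only $128,272.96 − $126,099.44 = $2,173.52 of this check is subject → $2,173.52 × 0.0034 = $7.39
Union dues: $5,991.21 × 0.0103 = $61.71
Total deductions = $212.14 + $150.26 + $664.59 + $56.92 + $7.39 + $61.71 = $1,153.01
Net pay = $5,991.21 − $1,153.01 = $4,838.20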